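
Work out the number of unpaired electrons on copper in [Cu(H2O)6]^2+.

1

Ligand charges: water is neutral. With an overall charge of +2 the copper centre must be in the +2 oxidation state.
Cu sits in group 11, so the d-electron count is 11 − 2 = 9.
In an octahedral field the d⁹ configuration is t₂g⁶e_g³ (only one arrangement possible), giving 1 unpaired electron.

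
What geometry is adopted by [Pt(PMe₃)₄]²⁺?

square planar

Trimethylphosphine is neutral; balancing the +2 overall charge requires Pt(II).
Platinum is a group-10 element; Pt(II) is therefore d⁸.
With 4 monodentate ligands the coordination number is 4.
A 5d d⁸ ion has a large crystal-field splitting; square planar leaves the high-energy d_{x²−y²} orbital empty and maximises CFSE.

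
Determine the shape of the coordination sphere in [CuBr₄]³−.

tetrahedral

Summing ligand charges against the −3 overall charge gives an oxidation state of +1 for copper.
Group 11 minus oxidation state 1 gives a d¹⁰ configuration.
Coordination number: 4.
A d¹⁰ ion has no crystal-field stabilisation preference between square planar and tetrahedral, so four ligands adopt the sterically favoured tetrahedral geometry.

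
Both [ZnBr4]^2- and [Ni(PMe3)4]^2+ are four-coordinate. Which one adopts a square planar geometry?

For [ZnBr4]^2-: Ligand charges: each bromide is −1. With an overall charge of −2 the zinc centre must be in the +2 oxidation state. Zn sits in group 12, so the d-electron count is 12 − 2 = 10. A d¹⁰ ion has no crystal-field stabilisation preference between square planar and tetrahedral, so four ligands adopt the sterically favoured tetrahedral geometry. → tetrahedral.
For [Ni(PMe3)4]^2+: Summing ligand charges against the +2 overall charge gives an oxidation state of +2 for nickel. Group 10 minus oxidation state 2 gives a d⁸ configuration. Trimethylphosphine is a strong-field ligand (high in the spectrochemical series). A 3d d⁸ ion with strong-field ligands gains enough CFSE to favour square planar over tetrahedral. → square planar.

[Ni(PMe3)4]^2+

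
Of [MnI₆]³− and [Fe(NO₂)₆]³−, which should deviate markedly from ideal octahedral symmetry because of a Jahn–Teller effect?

[MnI₆]³−

[MnI₆]³−: Each iodide is −1; balancing the −3 overall charge requires Mn(III). Manganese is a group-7 element; Mn(III) is therefore d⁴. Iodide is a weak-field ligand for a first-row metal, so the complex is high-spin. The t₂g³e_g¹ (high-spin) configuration has an unevenly filled e_g set; the Jahn–Teller theorem predicts a tetragonal distortion (typically axial elongation) to lift the degeneracy.
[Fe(NO₂)₆]³−: Summing ligand charges against the −3 overall charge gives an oxidation state of +3 for iron. Group 8 minus oxidation state 3 gives a d⁵ configuration. Nitro (N-bound nitrite) is a strong-field ligand (high in the spectrochemical series) for a first-row metal, so the complex is low-spin. The d⁵ configuration leaves the e_g set evenly filled (or empty) — no strong Jahn–Teller driving force.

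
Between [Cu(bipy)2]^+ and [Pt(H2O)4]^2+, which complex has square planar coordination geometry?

For [Cu(bipy)2]^+: Summing ligand charges against the +1 overall charge gives an oxidation state of +1 for copper. Group 11 minus oxidation state 1 gives a d¹⁰ configuration. A d¹⁰ ion has no crystal-field stabilisation preference between square planar and tetrahedral, so four ligands adopt the sterically favoured tetrahedral geometry. → tetrahedral.
For [Pt(H2O)4]^2+: Summing ligand charges against the +2 overall charge gives an oxidation state of +2 for platinum. Platinum is a group-10 element; Pt(II) is therefore d⁸. A 5d d⁸ ion has a large crystal-field splitting; square planar leaves the high-energy d_{x²−y²} orbital empty and maximises CFSE. → square planar.

[Pt(H2O)4]^2+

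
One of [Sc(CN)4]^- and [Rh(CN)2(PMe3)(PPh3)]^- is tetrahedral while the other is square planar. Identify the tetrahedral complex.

[Sc(CN)4]^-

For [Sc(CN)4]^-: Summing ligand charges against the −1 overall charge gives an oxidation state of +3 for scandium. Group 3 minus oxidation state 3 gives a d⁰ configuration. A d⁰ ion has no crystal-field stabilisation preference between square planar and tetrahedral, so four ligands adopt the sterically favoured tetrahedral geometry. → tetrahedral.
For [Rh(CN)2(PMe3)(PPh3)]^-: Summing ligand charges against the −1 overall charge gives an oxidation state of +1 for rhodium. Rh sits in group 9, so the d-electron count is 9 − 1 = 8. A 4d d⁸ ion has a large crystal-field splitting; square planar leaves the high-energy d_{x²−y²} orbital empty and maximises CFSE. → square planar.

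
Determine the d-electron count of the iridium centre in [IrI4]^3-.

Summing ligand charges against the −3 overall charge gives an oxidation state of +1 for iridium.
Iridium is a group-9 element; Ir(I) is therefore d⁸.

d⁸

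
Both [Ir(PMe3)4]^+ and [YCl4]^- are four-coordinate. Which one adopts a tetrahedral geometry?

[YCl4]^-

For [Ir(PMe3)4]^+: Summing ligand charges against the +1 overall charge gives an oxidation state of +1 for iridium. Iridium is a group-9 element; Ir(I) is therefore d⁸. A 5d d⁸ ion has a large crystal-field splitting; square planar leaves the high-energy d_{x²−y²} orbital empty and maximises CFSE. → square planar.
For [YCl4]^-: Ligand charges: each chloride is −1. With an overall charge of −1 the yttrium centre must be in the +3 oxidation state. Y sits in group 3, so the d-electron count is 3 − 3 = 0. A d⁰ ion has no crystal-field stabilisation preference between square planar and tetrahedral, so four ligands adopt the sterically favoured tetrahedral geometry. → tetrahedral.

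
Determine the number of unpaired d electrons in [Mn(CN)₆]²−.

3

Summing ligand charges against the −2 overall charge gives an oxidation state of +4 for manganese.
Group 7 minus oxidation state 4 gives a d³ configuration.
In an octahedral field the d³ configuration is t₂g³e_g⁰ (only one arrangement possible), giving 3 unpaired electrons.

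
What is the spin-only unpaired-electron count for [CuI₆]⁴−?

1 unpaired electron

Summing ligand charges against the −4 overall charge gives an oxidation state of +2 for copper.
Cu sits in group 11, so the d-electron count is 11 − 2 = 9.
In an octahedral field the d⁹ configuration is t₂g⁶e_g³ (only one arrangement possible), giving 1 unpaired electron.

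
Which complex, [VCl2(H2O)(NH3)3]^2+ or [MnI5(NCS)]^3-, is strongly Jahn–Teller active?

[VCl2(H2O)(NH3)3]^2+: Summing ligand charges against the +2 overall charge gives an oxidation state of +4 for vanadium. Group 5 minus oxidation state 4 gives a d¹ configuration. The d¹ configuration leaves the e_g set evenly filled (or empty) — no strong Jahn–Teller driving force.
[MnI5(NCS)]^3-: Summing ligand charges against the −3 overall charge gives an oxidation state of +3 for manganese. Group 7 minus oxidation state 3 gives a d⁴ configuration. Iodide and isothiocyanate are weak-field ligands for a first-row metal, so the complex is high-spin. The t₂g³e_g¹ (high-spin) configuration has an unevenly filled e_g set; the Jahn–Teller theorem predicts a tetragonal distortion (typically axial elongation) to lift the degeneracy.

[MnI5(NCS)]^3-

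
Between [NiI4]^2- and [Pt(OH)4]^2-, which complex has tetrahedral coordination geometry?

For [NiI4]^2-: Summing ligand charges against the −2 overall charge gives an oxidation state of +2 for nickel. Group 10 minus oxidation state 2 gives a d⁸ configuration. Iodide is a weak-field ligand. With weak-field ligands the CFSE gain from square planar is small, so a 3d d⁸ ion takes the sterically preferred tetrahedral geometry. → tetrahedral.
For [Pt(OH)4]^2-: Ligand charges: each hydroxide is −1. With an overall charge of −2 the platinum centre must be in the +2 oxidation state. Group 10 minus oxidation state 2 gives a d⁸ configuration. A 5d d⁸ ion has a large crystal-field splitting; square planar leaves the high-energy d_{x²−y²} orbital empty and maximises CFSE. → square planar.

[NiI4]^2-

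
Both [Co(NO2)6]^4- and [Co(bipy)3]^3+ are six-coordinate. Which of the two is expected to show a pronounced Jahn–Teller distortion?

[Co(NO2)6]^4-: Each nitro (N-bound nitrite) is −1; balancing the −4 overall charge requires Co(II). Cobalt is a group-9 element; Co(II) is therefore d⁷. Nitro (N-bound nitrite) is a strong-field ligand (high in the spectrochemical series) for a first-row metal, so the complex is low-spin. The t₂g⁶e_g¹ (low-spin) configuration has an unevenly filled e_g set; the Jahn–Teller theorem predicts a tetragonal distortion (typically axial elongation) to lift the degeneracy.
[Co(bipy)3]^3+: Summing ligand charges against the +3 overall charge gives an oxidation state of +3 for cobalt. Group 9 minus oxidation state 3 gives a d⁶ configuration. Co(III) has an exceptionally large octahedral splitting and is low-spin with essentially every ligand except fluoride. The d⁶ configuration leaves the e_g set evenly filled (or empty) — no strong Jahn–Teller driving force.

[Co(NO2)6]^4-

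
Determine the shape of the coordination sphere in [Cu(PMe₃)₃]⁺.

Trimethylphosphine is neutral; balancing the +1 overall charge requires Cu(I).
Cu sits in group 11, so the d-electron count is 11 − 1 = 10.
With 3 monodentate ligands the coordination number is 3.
Three ligands around a d¹⁰ centre minimise repulsion in a trigonal-planar arrangement.

trigonal planar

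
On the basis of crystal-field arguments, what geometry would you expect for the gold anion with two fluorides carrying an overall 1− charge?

linear

Ligand charges: each fluoride is −1. With an overall charge of −1 the gold centre must be in the +1 oxidation state.
Gold is a group-11 element; Au(I) is therefore d¹⁰.
Coordination number: 2.
A d¹⁰ ion with only two ligands adopts a linear arrangement (sp hybridisation; no CFSE preference).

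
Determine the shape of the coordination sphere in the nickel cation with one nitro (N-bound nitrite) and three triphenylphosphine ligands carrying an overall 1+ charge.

square planar

Each nitro (N-bound nitrite) is −1; triphenylphosphine is neutral; balancing the +1 overall charge requires Ni(II).
Ni sits in group 10, so the d-electron count is 10 − 2 = 8.
Coordination number: 4.
Nitro (N-bound nitrite) and triphenylphosphine are strong-field ligands (high in the spectrochemical series).
A 3d d⁸ ion with strong-field ligands gains enough CFSE to favour square planar over tetrahedral.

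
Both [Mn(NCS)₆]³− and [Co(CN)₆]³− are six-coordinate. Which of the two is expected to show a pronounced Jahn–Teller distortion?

[Mn(NCS)₆]³−: Each isothiocyanate is −1; balancing the −3 overall charge requires Mn(III). Mn sits in group 7, so the d-electron count is 7 − 3 = 4. Isothiocyanate is a weak-field ligand for a first-row metal, so the complex is high-spin. The t₂g³e_g¹ (high-spin) configuration has an unevenly filled e_g set; the Jahn–Teller theorem predicts a tetragonal distortion (typically axial elongation) to lift the degeneracy.
[Co(CN)₆]³−: Ligand charges: each cyanide is −1. With an overall charge of −3 the cobalt centre must be in the +3 oxidation state. Group 9 minus oxidation state 3 gives a d⁶ configuration. Co(III) has an exceptionally large octahedral splitting and is low-spin with essentially every ligand except fluoride. The d⁶ configuration leaves the e_g set evenly filled (or empty) — no strong Jahn–Teller driving force.

[Mn(NCS)₆]³−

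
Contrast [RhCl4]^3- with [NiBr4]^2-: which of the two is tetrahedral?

[NiBr4]^2-

For [RhCl4]^3-: Each chloride is −1; balancing the −3 overall charge requires Rh(I). Rhodium is a group-9 element; Rh(I) is therefore d⁸. A 4d d⁸ ion has a large crystal-field splitting; square planar leaves the high-energy d_{x²−y²} orbital empty and maximises CFSE. → square planar.
For [NiBr4]^2-: Summing ligand charges against the −2 overall charge gives an oxidation state of +2 for nickel. Ni sits in group 10, so the d-electron count is 10 − 2 = 8. Bromide is a weak-field ligand. With weak-field ligands the CFSE gain from square planar is small, so a 3d d⁸ ion takes the sterically preferred tetrahedral geometry. → tetrahedral.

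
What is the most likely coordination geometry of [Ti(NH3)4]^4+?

tetrahedral

Ligand charges: ammonia is neutral. With an overall charge of +4 the titanium centre must be in the +4 oxidation state.
Group 4 minus oxidation state 4 gives a d⁰ configuration.
With 4 monodentate ligands the coordination number is 4.
A d⁰ ion has no crystal-field stabilisation preference between square planar and tetrahedral, so four ligands adopt the sterically favoured tetrahedral geometry.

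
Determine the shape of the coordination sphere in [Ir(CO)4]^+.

square planar

Ligand charges: carbonyl is neutral. With an overall charge of +1 the iridium centre must be in the +1 oxidation state.
Group 9 minus oxidation state 1 gives a d⁸ configuration.
Coordination number: 4.
A 5d d⁸ ion has a large crystal-field splitting; square planar leaves the high-energy d_{x²−y²} orbital empty and maximises CFSE.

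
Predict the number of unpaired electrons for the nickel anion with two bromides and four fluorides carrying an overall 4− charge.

Ligand charges: each bromide is −1; each fluoride is −1. With an overall charge of −4 the nickel centre must be in the +2 oxidation state.
Nickel is a group-10 element; Ni(II) is therefore d⁸.
In an octahedral field the d⁸ configuration is t₂g⁶e_g² (only one arrangement possible), giving 2 unpaired electrons.

2 unpaired electrons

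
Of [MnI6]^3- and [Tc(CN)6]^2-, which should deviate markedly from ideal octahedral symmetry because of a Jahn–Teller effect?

[MnI6]^3-: Each iodide is −1; balancing the −3 overall charge requires Mn(III). Group 7 minus oxidation state 3 gives a d⁴ configuration. Iodide is a weak-field ligand for a first-row metal, so the complex is high-spin. The t₂g³e_g¹ (high-spin) configuration has an unevenly filled e_g set; the Jahn–Teller theorem predicts a tetragonal distortion (typically axial elongation) to lift the degeneracy.
[Tc(CN)6]^2-: Each cyanide is −1; balancing the −2 overall charge requires Tc(IV). Tc sits in group 7, so the d-electron count is 7 − 4 = 3. The d³ configuration leaves the e_g set evenly filled (or empty) — no strong Jahn–Teller driving force.

[MnI6]^3-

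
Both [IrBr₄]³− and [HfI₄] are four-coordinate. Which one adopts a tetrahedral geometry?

[HfI₄]

For [IrBr₄]³−: Summing ligand charges against the −3 overall charge gives an oxidation state of +1 for iridium. Group 9 minus oxidation state 1 gives a d⁸ configuration. A 5d d⁸ ion has a large crystal-field splitting; square planar leaves the high-energy d_{x²−y²} orbital empty and maximises CFSE. → square planar.
For [HfI₄]: Ligand charges: each iodide is −1. With an overall charge of 0 the hafnium centre must be in the +4 oxidation state. Hf sits in group 4, so the d-electron count is 4 − 4 = 0. A d⁰ ion has no crystal-field stabilisation preference between square planar and tetrahedral, so four ligands adopt the sterically favoured tetrahedral geometry. → tetrahedral.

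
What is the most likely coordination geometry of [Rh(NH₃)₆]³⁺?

octahedral

Summing ligand charges against the +3 overall charge gives an oxidation state of +3 for rhodium.
Rh sits in group 9, so the d-electron count is 9 − 3 = 6.
Coordination number: 6.
Six donors around a single metal centre give an octahedral coordination sphere.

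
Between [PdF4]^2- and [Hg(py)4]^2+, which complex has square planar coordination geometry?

[PdF4]^2-

For [PdF4]^2-: Each fluoride is −1; balancing the −2 overall charge requires Pd(II). Palladium is a group-10 element; Pd(II) is therefore d⁸. A 4d d⁸ ion has a large crystal-field splitting; square planar leaves the high-energy d_{x²−y²} orbital empty and maximises CFSE. → square planar.
For [Hg(py)4]^2+: Summing ligand charges against the +2 overall charge gives an oxidation state of +2 for mercury. Mercury is a group-12 element; Hg(II) is therefore d¹⁰. A d¹⁰ ion has no crystal-field stabilisation preference between square planar and tetrahedral, so four ligands adopt the sterically favoured tetrahedral geometry. → tetrahedral.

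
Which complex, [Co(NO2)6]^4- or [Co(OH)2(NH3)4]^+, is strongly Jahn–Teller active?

[Co(NO2)6]^4-

[Co(NO2)6]^4-: Each nitro (N-bound nitrite) is −1; balancing the −4 overall charge requires Co(II). Co sits in group 9, so the d-electron count is 9 − 2 = 7. Nitro (N-bound nitrite) is a strong-field ligand (high in the spectrochemical series) for a first-row metal, so the complex is low-spin. The t₂g⁶e_g¹ (low-spin) configuration has an unevenly filled e_g set; the Jahn–Teller theorem predicts a tetragonal distortion (typically axial elongation) to lift the degeneracy.
[Co(OH)2(NH3)4]^+: Each hydroxide is −1; ammonia is neutral; balancing the +1 overall charge requires Co(III). Co sits in group 9, so the d-electron count is 9 − 3 = 6. Co(III) has an exceptionally large octahedral splitting and is low-spin with essentially every ligand except fluoride. The d⁶ configuration leaves the e_g set evenly filled (or empty) — no strong Jahn–Teller driving force.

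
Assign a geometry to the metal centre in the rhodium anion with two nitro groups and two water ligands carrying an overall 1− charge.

square planar

Summing ligand charges against the −1 overall charge gives an oxidation state of +1 for rhodium.
Rh sits in group 9, so the d-electron count is 9 − 1 = 8.
With 4 monodentate ligands the coordination number is 4.
A 4d d⁸ ion has a large crystal-field splitting; square planar leaves the high-energy d_{x²−y²} orbital empty and maximises CFSE.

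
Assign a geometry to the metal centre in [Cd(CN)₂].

linear

Ligand charges: each cyanide is −1. With an overall charge of 0 the cadmium centre must be in the +2 oxidation state.
Group 12 minus oxidation state 2 gives a d¹⁰ configuration.
Coordination number: 2.
A d¹⁰ ion with only two ligands adopts a linear arrangement (sp hybridisation; no CFSE preference).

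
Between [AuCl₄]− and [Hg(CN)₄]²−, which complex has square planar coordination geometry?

For [AuCl₄]−: Ligand charges: each chloride is −1. With an overall charge of −1 the gold centre must be in the +3 oxidation state. Au sits in group 11, so the d-electron count is 11 − 3 = 8. A 5d d⁸ ion has a large crystal-field splitting; square planar leaves the high-energy d_{x²−y²} orbital empty and maximises CFSE. → square planar.
For [Hg(CN)₄]²−: Each cyanide is −1; balancing the −2 overall charge requires Hg(II). Mercury is a group-12 element; Hg(II) is therefore d¹⁰. A d¹⁰ ion has no crystal-field stabilisation preference between square planar and tetrahedral, so four ligands adopt the sterically favoured tetrahedral geometry. → tetrahedral.

[AuCl₄]−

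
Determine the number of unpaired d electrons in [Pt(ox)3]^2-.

0

Each oxalate is −2; balancing the −2 overall charge requires Pt(IV).
Pt sits in group 10, so the d-electron count is 10 − 4 = 6.
Counting donor atoms: 3×oxalate (bidentate) → 6 donors. Coordination number = 6.
The spin state decides the count: a 5d ion has a large Δₒ and is invariably low-spin.
An octahedral low-spin d⁶ ion is t₂g⁶e_g⁰, giving 0 unpaired electrons.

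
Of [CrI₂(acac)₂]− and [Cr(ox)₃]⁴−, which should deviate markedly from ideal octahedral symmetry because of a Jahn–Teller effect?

[CrI₂(acac)₂]−: Summing ligand charges against the −1 overall charge gives an oxidation state of +3 for chromium. Chromium is a group-6 element; Cr(III) is therefore d³. The d³ configuration leaves the e_g set evenly filled (or empty) — no strong Jahn–Teller driving force.
[Cr(ox)₃]⁴−: Summing ligand charges against the −4 overall charge gives an oxidation state of +2 for chromium. Group 6 minus oxidation state 2 gives a d⁴ configuration. Oxalate is a weak-field ligand for a first-row metal, so the complex is high-spin. The t₂g³e_g¹ (high-spin) configuration has an unevenly filled e_g set; the Jahn–Teller theorem predicts a tetragonal distortion (typically axial elongation) to lift the degeneracy.

[Cr(ox)₃]⁴−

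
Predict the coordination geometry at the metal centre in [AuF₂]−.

linear

Summing ligand charges against the −1 overall charge gives an oxidation state of +1 for gold.
Gold is a group-11 element; Au(I) is therefore d¹⁰.
Coordination number: 2.
A d¹⁰ ion with only two ligands adopts a linear arrangement (sp hybridisation; no CFSE preference).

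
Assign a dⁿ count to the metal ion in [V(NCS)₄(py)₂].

d1

Each isothiocyanate is −1; pyridine is neutral; balancing the 0 overall charge requires V(IV).
V sits in group 5, so the d-electron count is 5 − 4 = 1.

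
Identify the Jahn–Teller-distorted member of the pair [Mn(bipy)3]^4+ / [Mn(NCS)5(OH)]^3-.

[Mn(bipy)3]^4+: Ligand charges: 2,2′-bipyridine is neutral. With an overall charge of +4 the manganese centre must be in the +4 oxidation state. Manganese is a group-7 element; Mn(IV) is therefore d³. The d³ configuration leaves the e_g set evenly filled (or empty) — no strong Jahn–Teller driving force.
[Mn(NCS)5(OH)]^3-: Ligand charges: each isothiocyanate is −1; each hydroxide is −1. With an overall charge of −3 the manganese centre must be in the +3 oxidation state. Mn sits in group 7, so the d-electron count is 7 − 3 = 4. Hydroxide and isothiocyanate are weak-field ligands for a first-row metal, so the complex is high-spin. The t₂g³e_g¹ (high-spin) configuration has an unevenly filled e_g set; the Jahn–Teller theorem predicts a tetragonal distortion (typically axial elongation) to lift the degeneracy.

[Mn(NCS)5(OH)]^3-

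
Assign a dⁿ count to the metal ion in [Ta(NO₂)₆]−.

Summing ligand charges against the −1 overall charge gives an oxidation state of +5 for tantalum.
Group 5 minus oxidation state 5 gives a d⁰ configuration.

d0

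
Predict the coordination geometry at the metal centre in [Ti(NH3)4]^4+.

tetrahedral

Summing ligand charges against the +4 overall charge gives an oxidation state of +4 for titanium.
Ti sits in group 4, so the d-electron count is 4 − 4 = 0.
Coordination number: 4.
A d⁰ ion has no crystal-field stabilisation preference between square planar and tetrahedral, so four ligands adopt the sterically favoured tetrahedral geometry.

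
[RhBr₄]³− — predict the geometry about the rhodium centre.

square planar

Summing ligand charges against the −3 overall charge gives an oxidation state of +1 for rhodium.
Group 9 minus oxidation state 1 gives a d⁸ configuration.
With 4 monodentate ligands the coordination number is 4.
A 4d d⁸ ion has a large crystal-field splitting; square planar leaves the high-energy d_{x²−y²} orbital empty and maximises CFSE.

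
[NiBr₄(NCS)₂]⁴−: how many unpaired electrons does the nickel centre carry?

Ligand charges: each bromide is −1; each isothiocyanate is −1. With an overall charge of −4 the nickel centre must be in the +2 oxidation state.
Nickel is a group-10 element; Ni(II) is therefore d⁸.
In an octahedral field the d⁸ configuration is t₂g⁶e_g² (only one arrangement possible), giving 2 unpaired electrons.

2 unpaired electrons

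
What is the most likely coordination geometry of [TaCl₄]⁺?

tetrahedral

Summing ligand charges against the +1 overall charge gives an oxidation state of +5 for tantalum.
Tantalum is a group-5 element; Ta(V) is therefore d⁰.
With 4 monodentate ligands the coordination number is 4.
A d⁰ ion has no crystal-field stabilisation preference between square planar and tetrahedral, so four ligands adopt the sterically favoured tetrahedral geometry.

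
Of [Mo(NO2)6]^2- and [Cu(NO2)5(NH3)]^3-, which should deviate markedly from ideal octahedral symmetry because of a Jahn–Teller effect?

[Mo(NO2)6]^2-: Summing ligand charges against the −2 overall charge gives an oxidation state of +4 for molybdenum. Mo sits in group 6, so the d-electron count is 6 − 4 = 2. The d² configuration leaves the e_g set evenly filled (or empty) — no strong Jahn–Teller driving force.
[Cu(NO2)5(NH3)]^3-: Ligand charges: each nitro (N-bound nitrite) is −1; ammonia is neutral. With an overall charge of −3 the copper centre must be in the +2 oxidation state. Copper is a group-11 element; Cu(II) is therefore d⁹. The t₂g⁶e_g³ configuration has an unevenly filled e_g set; the Jahn–Teller theorem predicts a tetragonal distortion (typically axial elongation) to lift the degeneracy.

[Cu(NO2)5(NH3)]^3-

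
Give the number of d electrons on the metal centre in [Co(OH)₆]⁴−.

d⁷

Ligand charges: each hydroxide is −1. With an overall charge of −4 the cobalt centre must be in the +2 oxidation state.
Co sits in group 9, so the d-electron count is 9 − 2 = 7.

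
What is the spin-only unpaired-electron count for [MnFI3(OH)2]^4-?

5 unpaired electrons

Ligand charges: each fluoride is −1; each iodide is −1; each hydroxide is −1. With an overall charge of −4 the manganese centre must be in the +2 oxidation state.
Manganese is a group-7 element; Mn(II) is therefore d⁵.
The spin state decides the count: Fluoride, hydroxide, and iodide are weak-field ligands for a first-row metal, so the complex is high-spin.
An octahedral high-spin d⁵ ion is t₂g³e_g², giving 5 unpaired electrons.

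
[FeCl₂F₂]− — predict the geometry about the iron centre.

tetrahedral

Summing ligand charges against the −1 overall charge gives an oxidation state of +3 for iron.
Iron is a group-8 element; Fe(III) is therefore d⁵.
With 4 monodentate ligands the coordination number is 4.
Chloride and fluoride are weak-field ligands.
A high-spin d⁵ ion has zero CFSE in either geometry, so four ligands adopt the sterically favoured tetrahedral geometry.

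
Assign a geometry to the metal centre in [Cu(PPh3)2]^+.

linear

Summing ligand charges against the +1 overall charge gives an oxidation state of +1 for copper.
Copper is a group-11 element; Cu(I) is therefore d¹⁰.
With 2 monodentate ligands the coordination number is 2.
A d¹⁰ ion with only two ligands adopts a linear arrangement (sp hybridisation; no CFSE preference).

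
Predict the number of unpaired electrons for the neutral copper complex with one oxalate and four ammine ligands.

Ligand charges: each oxalate is −2; ammonia is neutral. With an overall charge of 0 the copper centre must be in the +2 oxidation state.
Group 11 minus oxidation state 2 gives a d⁹ configuration.
Counting donor atoms: 1×oxalate (bidentate) → 2 donors; 4×ammonia (monodentate) → 4 donors. Coordination number = 6.
In an octahedral field the d⁹ configuration is t₂g⁶e_g³ (only one arrangement possible), giving 1 unpaired electron.

1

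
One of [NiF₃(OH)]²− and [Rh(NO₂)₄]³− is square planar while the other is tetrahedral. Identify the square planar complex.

[Rh(NO₂)₄]³−

For [NiF₃(OH)]²−: Each fluoride is −1; each hydroxide is −1; balancing the −2 overall charge requires Ni(II). Nickel is a group-10 element; Ni(II) is therefore d⁸. Fluoride and hydroxide are weak-field ligands. With weak-field ligands the CFSE gain from square planar is small, so a 3d d⁸ ion takes the sterically preferred tetrahedral geometry. → tetrahedral.
For [Rh(NO₂)₄]³−: Ligand charges: each nitro (N-bound nitrite) is −1. With an overall charge of −3 the rhodium centre must be in the +1 oxidation state. Rhodium is a group-9 element; Rh(I) is therefore d⁸. A 4d d⁸ ion has a large crystal-field splitting; square planar leaves the high-energy d_{x²−y²} orbital empty and maximises CFSE. → square planar.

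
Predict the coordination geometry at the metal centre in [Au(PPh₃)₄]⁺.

tetrahedral

Triphenylphosphine is neutral; balancing the +1 overall charge requires Au(I).
Gold is a group-11 element; Au(I) is therefore d¹⁰.
With 4 monodentate ligands the coordination number is 4.
A d¹⁰ ion has no crystal-field stabilisation preference between square planar and tetrahedral, so four ligands adopt the sterically favoured tetrahedral geometry.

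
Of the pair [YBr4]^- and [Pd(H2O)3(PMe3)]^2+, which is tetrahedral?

[YBr4]^-

For [YBr4]^-: Ligand charges: each bromide is −1. With an overall charge of −1 the yttrium centre must be in the +3 oxidation state. Group 3 minus oxidation state 3 gives a d⁰ configuration. A d⁰ ion has no crystal-field stabilisation preference between square planar and tetrahedral, so four ligands adopt the sterically favoured tetrahedral geometry. → tetrahedral.
For [Pd(H2O)3(PMe3)]^2+: Ligand charges: water is neutral; trimethylphosphine is neutral. With an overall charge of +2 the palladium centre must be in the +2 oxidation state. Palladium is a group-10 element; Pd(II) is therefore d⁸. A 4d d⁸ ion has a large crystal-field splitting; square planar leaves the high-energy d_{x²−y²} orbital empty and maximises CFSE. → square planar.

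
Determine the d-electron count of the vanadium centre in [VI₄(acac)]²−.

d2

Ligand charges: each iodide is −1; each acetylacetonate is −1. With an overall charge of −2 the vanadium centre must be in the +3 oxidation state.
Group 5 minus oxidation state 3 gives a d² configuration.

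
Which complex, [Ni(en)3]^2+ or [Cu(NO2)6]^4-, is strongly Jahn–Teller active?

[Ni(en)3]^2+: Summing ligand charges against the +2 overall charge gives an oxidation state of +2 for nickel. Group 10 minus oxidation state 2 gives a d⁸ configuration. The d⁸ configuration leaves the e_g set evenly filled (or empty) — no strong Jahn–Teller driving force.
[Cu(NO2)6]^4-: Ligand charges: each nitro (N-bound nitrite) is −1. With an overall charge of −4 the copper centre must be in the +2 oxidation state. Copper is a group-11 element; Cu(II) is therefore d⁹. The t₂g⁶e_g³ configuration has an unevenly filled e_g set; the Jahn–Teller theorem predicts a tetragonal distortion (typically axial elongation) to lift the degeneracy.

[Cu(NO2)6]^4-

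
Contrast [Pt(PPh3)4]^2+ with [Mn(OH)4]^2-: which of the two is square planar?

[Pt(PPh3)4]^2+

For [Pt(PPh3)4]^2+: Triphenylphosphine is neutral; balancing the +2 overall charge requires Pt(II). Pt sits in group 10, so the d-electron count is 10 − 2 = 8. A 5d d⁸ ion has a large crystal-field splitting; square planar leaves the high-energy d_{x²−y²} orbital empty and maximises CFSE. → square planar.
For [Mn(OH)4]^2-: Summing ligand charges against the −2 overall charge gives an oxidation state of +2 for manganese. Mn sits in group 7, so the d-electron count is 7 − 2 = 5. A high-spin d⁵ ion has zero CFSE in either geometry, so four ligands adopt the sterically favoured tetrahedral geometry. → tetrahedral.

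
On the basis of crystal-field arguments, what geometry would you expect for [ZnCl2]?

linear

Each chloride is −1; balancing the 0 overall charge requires Zn(II).
Zn sits in group 12, so the d-electron count is 12 − 2 = 10.
Coordination number: 2.
A d¹⁰ ion with only two ligands adopts a linear arrangement (sp hybridisation; no CFSE preference).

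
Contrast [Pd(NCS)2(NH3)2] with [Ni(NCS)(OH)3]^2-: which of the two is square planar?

[Pd(NCS)2(NH3)2]

For [Pd(NCS)2(NH3)2]: Ligand charges: each isothiocyanate is −1; ammonia is neutral. With an overall charge of 0 the palladium centre must be in the +2 oxidation state. Palladium is a group-10 element; Pd(II) is therefore d⁸. A 4d d⁸ ion has a large crystal-field splitting; square planar leaves the high-energy d_{x²−y²} orbital empty and maximises CFSE. → square planar.
For [Ni(NCS)(OH)3]^2-: Each isothiocyanate is −1; each hydroxide is −1; balancing the −2 overall charge requires Ni(II). Ni sits in group 10, so the d-electron count is 10 − 2 = 8. Hydroxide and isothiocyanate are weak-field ligands. With weak-field ligands the CFSE gain from square planar is small, so a 3d d⁸ ion takes the sterically preferred tetrahedral geometry. → tetrahedral.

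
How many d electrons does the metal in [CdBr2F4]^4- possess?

Each bromide is −1; each fluoride is −1; balancing the −4 overall charge requires Cd(II).
Cadmium is a group-12 element; Cd(II) is therefore d¹⁰.

d¹⁰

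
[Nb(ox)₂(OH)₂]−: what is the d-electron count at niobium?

Each oxalate is −2; each hydroxide is −1; balancing the −1 overall charge requires Nb(V).
Nb sits in group 5, so the d-electron count is 5 − 5 = 0.

d⁰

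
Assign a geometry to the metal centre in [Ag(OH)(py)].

linear

Ligand charges: each hydroxide is −1; pyridine is neutral. With an overall charge of 0 the silver centre must be in the +1 oxidation state.
Ag sits in group 11, so the d-electron count is 11 − 1 = 10.
Coordination number: 2.
A d¹⁰ ion with only two ligands adopts a linear arrangement (sp hybridisation; no CFSE preference).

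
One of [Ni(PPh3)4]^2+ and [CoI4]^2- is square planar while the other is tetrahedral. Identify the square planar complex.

For [Ni(PPh3)4]^2+: Summing ligand charges against the +2 overall charge gives an oxidation state of +2 for nickel. Group 10 minus oxidation state 2 gives a d⁸ configuration. Triphenylphosphine is a strong-field ligand (high in the spectrochemical series). A 3d d⁸ ion with strong-field ligands gains enough CFSE to favour square planar over tetrahedral. → square planar.
For [CoI4]^2-: Ligand charges: each iodide is −1. With an overall charge of −2 the cobalt centre must be in the +2 oxidation state. Group 9 minus oxidation state 2 gives a d⁷ configuration. For a high-spin 3d d⁷ ion with weak-field ligands the small Δₜ gives little square-planar CFSE advantage, so four ligands adopt the sterically favoured tetrahedral geometry. → tetrahedral.

[Ni(PPh3)4]^2+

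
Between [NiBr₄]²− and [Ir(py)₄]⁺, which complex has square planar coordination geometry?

[Ir(py)₄]⁺

For [NiBr₄]²−: Ligand charges: each bromide is −1. With an overall charge of −2 the nickel centre must be in the +2 oxidation state. Ni sits in group 10, so the d-electron count is 10 − 2 = 8. Bromide is a weak-field ligand. With weak-field ligands the CFSE gain from square planar is small, so a 3d d⁸ ion takes the sterically preferred tetrahedral geometry. → tetrahedral.
For [Ir(py)₄]⁺: Summing ligand charges against the +1 overall charge gives an oxidation state of +1 for iridium. Iridium is a group-9 element; Ir(I) is therefore d⁸. A 5d d⁸ ion has a large crystal-field splitting; square planar leaves the high-energy d_{x²−y²} orbital empty and maximises CFSE. → square planar.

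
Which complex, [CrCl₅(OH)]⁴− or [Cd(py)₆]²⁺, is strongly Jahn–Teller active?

[CrCl₅(OH)]⁴−

[CrCl₅(OH)]⁴−: Each chloride is −1; each hydroxide is −1; balancing the −4 overall charge requires Cr(II). Cr sits in group 6, so the d-electron count is 6 − 2 = 4. Chloride and hydroxide are weak-field ligands for a first-row metal, so the complex is high-spin. The t₂g³e_g¹ (high-spin) configuration has an unevenly filled e_g set; the Jahn–Teller theorem predicts a tetragonal distortion (typically axial elongation) to lift the degeneracy.
[Cd(py)₆]²⁺: Ligand charges: pyridine is neutral. With an overall charge of +2 the cadmium centre must be in the +2 oxidation state. Group 12 minus oxidation state 2 gives a d¹⁰ configuration. The d¹⁰ configuration leaves the e_g set evenly filled (or empty) — no strong Jahn–Teller driving force.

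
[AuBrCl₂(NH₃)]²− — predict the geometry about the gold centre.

tetrahedral

Summing ligand charges against the −2 overall charge gives an oxidation state of +1 for gold.
Gold is a group-11 element; Au(I) is therefore d¹⁰.
With 4 monodentate ligands the coordination number is 4.
A d¹⁰ ion has no crystal-field stabilisation preference between square planar and tetrahedral, so four ligands adopt the sterically favoured tetrahedral geometry.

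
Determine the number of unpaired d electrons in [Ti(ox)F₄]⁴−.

Each oxalate is −2; each fluoride is −1; balancing the −4 overall charge requires Ti(II).
Titanium is a group-4 element; Ti(II) is therefore d².
Counting donor atoms: 1×oxalate (bidentate) → 2 donors; 4×fluoride (monodentate) → 4 donors. Coordination number = 6.
In an octahedral field the d² configuration is t₂g²e_g⁰ (only one arrangement possible), giving 2 unpaired electrons.

2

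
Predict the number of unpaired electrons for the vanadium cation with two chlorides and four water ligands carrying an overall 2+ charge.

Each chloride is −1; water is neutral; balancing the +2 overall charge requires V(IV).
Group 5 minus oxidation state 4 gives a d¹ configuration.
In an octahedral field the d¹ configuration is t₂g¹e_g⁰ (only one arrangement possible), giving 1 unpaired electron.

1 unpaired electron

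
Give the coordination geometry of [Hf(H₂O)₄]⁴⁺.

Summing ligand charges against the +4 overall charge gives an oxidation state of +4 for hafnium.
Hafnium is a group-4 element; Hf(IV) is therefore d⁰.
With 4 monodentate ligands the coordination number is 4.
A d⁰ ion has no crystal-field stabilisation preference between square planar and tetrahedral, so four ligands adopt the sterically favoured tetrahedral geometry.

tetrahedral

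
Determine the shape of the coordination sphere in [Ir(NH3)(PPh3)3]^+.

Ammonia is neutral; triphenylphosphine is neutral; balancing the +1 overall charge requires Ir(I).
Group 9 minus oxidation state 1 gives a d⁸ configuration.
With 4 monodentate ligands the coordination number is 4.
A 5d d⁸ ion has a large crystal-field splitting; square planar leaves the high-energy d_{x²−y²} orbital empty and maximises CFSE.

square planar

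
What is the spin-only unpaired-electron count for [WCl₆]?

0

Each chloride is −1; balancing the 0 overall charge requires W(VI).
Group 6 minus oxidation state 6 gives a d⁰ configuration.
In an octahedral field the d⁰ configuration is t₂g⁰e_g⁰, giving 0 unpaired electrons.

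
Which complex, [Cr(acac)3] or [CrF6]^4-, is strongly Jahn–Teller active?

[CrF6]^4-

[Cr(acac)3]: Summing ligand charges against the 0 overall charge gives an oxidation state of +3 for chromium. Chromium is a group-6 element; Cr(III) is therefore d³. The d³ configuration leaves the e_g set evenly filled (or empty) — no strong Jahn–Teller driving force.
[CrF6]^4-: Each fluoride is −1; balancing the −4 overall charge requires Cr(II). Cr sits in group 6, so the d-electron count is 6 − 2 = 4. Fluoride is a weak-field ligand for a first-row metal, so the complex is high-spin. The t₂g³e_g¹ (high-spin) configuration has an unevenly filled e_g set; the Jahn–Teller theorem predicts a tetragonal distortion (typically axial elongation) to lift the degeneracy.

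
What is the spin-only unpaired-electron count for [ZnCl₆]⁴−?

Summing ligand charges against the −4 overall charge gives an oxidation state of +2 for zinc.
Zn sits in group 12, so the d-electron count is 12 − 2 = 10.
In an octahedral field the d¹⁰ configuration is t₂g⁶e_g⁴, giving 0 unpaired electrons.

0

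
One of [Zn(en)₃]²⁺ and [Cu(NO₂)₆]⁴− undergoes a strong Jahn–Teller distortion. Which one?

[Zn(en)₃]²⁺: Summing ligand charges against the +2 overall charge gives an oxidation state of +2 for zinc. Zn sits in group 12, so the d-electron count is 12 − 2 = 10. The d¹⁰ configuration leaves the e_g set evenly filled (or empty) — no strong Jahn–Teller driving force.
[Cu(NO₂)₆]⁴−: Ligand charges: each nitro (N-bound nitrite) is −1. With an overall charge of −4 the copper centre must be in the +2 oxidation state. Copper is a group-11 element; Cu(II) is therefore d⁹. The t₂g⁶e_g³ configuration has an unevenly filled e_g set; the Jahn–Teller theorem predicts a tetragonal distortion (typically axial elongation) to lift the degeneracy.

[Cu(NO₂)₆]⁴−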